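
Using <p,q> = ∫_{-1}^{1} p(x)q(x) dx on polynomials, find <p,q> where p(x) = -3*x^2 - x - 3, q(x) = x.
<p,q> = -2/3

Expand the product: p(x)·q(x) = -3*x^3 - x^2 - 3*x.
∫_{-1}^{1} of each monomial x^k gives [2/(k+1) if k even, 0 if k odd]. Integrating term-by-term (or equivalently evaluating the antiderivative F(x) = -3*x^4/4 - x^3/3 - 3*x^2/2 at the endpoints):
  F(1) − F(−1) = -31/12 − (-23/12) = -2/3.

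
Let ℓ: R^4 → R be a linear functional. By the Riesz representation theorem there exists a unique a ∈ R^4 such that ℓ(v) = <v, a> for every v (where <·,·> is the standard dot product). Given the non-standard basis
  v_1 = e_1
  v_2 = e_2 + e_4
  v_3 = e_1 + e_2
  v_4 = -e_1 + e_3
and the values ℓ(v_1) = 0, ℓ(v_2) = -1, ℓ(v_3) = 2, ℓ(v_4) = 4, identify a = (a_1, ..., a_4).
a = (0, 2, 4, -3)

Write a = (a_1, ..., a_4) in the standard basis. For each basis vector v_i, ℓ(v_i) = <v_i, a> is a linear equation in the a_j's. Collect the n equations into a matrix system V a = ℓ, where row i of V is v_i (expressed in the standard basis). Since V is invertible (lower-triangular with 1s on the diagonal, up to permutation), solve by back-substitution:
  V =
[[1, 0, 0, 0],
 [0, 1, 0, 1],
 [1, 1, 0, 0],
 [-1, 0, 1, 0]]
  V a = (0, -1, 2, 4)
Solving gives a = (0, 2, 4, -3).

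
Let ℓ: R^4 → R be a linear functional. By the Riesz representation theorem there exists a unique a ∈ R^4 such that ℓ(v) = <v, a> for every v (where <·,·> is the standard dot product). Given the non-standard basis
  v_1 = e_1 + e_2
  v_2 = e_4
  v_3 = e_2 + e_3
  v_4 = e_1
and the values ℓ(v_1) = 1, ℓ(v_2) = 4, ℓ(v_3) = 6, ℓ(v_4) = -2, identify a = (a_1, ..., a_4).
a = (-2, 3, 3, 4)

Write a = (a_1, ..., a_4) in the standard basis. For each basis vector v_i, ℓ(v_i) = <v_i, a> is a linear equation in the a_j's. Collect the n equations into a matrix system V a = ℓ, where row i of V is v_i (expressed in the standard basis). Since V is invertible (lower-triangular with 1s on the diagonal, up to permutation), solve by back-substitution:
  V =
[[1, 1, 0, 0],
 [0, 0, 0, 1],
 [0, 1, 1, 0],
 [1, 0, 0, 0]]
  V a = (1, 4, 6, -2)
Solving gives a = (-2, 3, 3, 4).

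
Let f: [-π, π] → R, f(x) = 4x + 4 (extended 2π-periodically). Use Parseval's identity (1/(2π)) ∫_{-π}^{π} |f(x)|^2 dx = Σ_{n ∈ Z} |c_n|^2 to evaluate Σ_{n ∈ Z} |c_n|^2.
Σ |c_n|^2 = 16π^2/3 + 16

Expand and integrate term by term over [-π, π]:
  ∫ (4x)^2 dx = 16·(2π^3/3); ∫ 2·4·(4)·x dx = 0 (odd integrand); ∫ 4^2 dx = 16·2π.
So (1/(2π)) ∫_{-π}^{π} (4x + 4)^2 dx = 16π^2/3 + 16 = 16π^2/3 + 16.
Parseval ⇒ Σ |c_n|^2 = 16π^2/3 + 16.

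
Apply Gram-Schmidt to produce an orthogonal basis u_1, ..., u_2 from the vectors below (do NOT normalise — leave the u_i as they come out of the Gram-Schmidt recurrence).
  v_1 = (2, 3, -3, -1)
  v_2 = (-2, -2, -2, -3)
Orthogonal basis:
  u_1 = (2, 3, -3, -1)
  u_2 = (-44/23, -43/23, -49/23, -70/23)

Apply the Gram-Schmidt recurrence
  u_1 = v_1
  u_i = v_i − Σ_{j<i} ((v_i · u_j) / (u_j · u_j)) · u_j.

Step by step this gives:
  u_1 = (2, 3, -3, -1)
  u_2 = (-44/23, -43/23, -49/23, -70/23)

Orthogonality check:
  u_2 · u_1 = 0 (should be 0)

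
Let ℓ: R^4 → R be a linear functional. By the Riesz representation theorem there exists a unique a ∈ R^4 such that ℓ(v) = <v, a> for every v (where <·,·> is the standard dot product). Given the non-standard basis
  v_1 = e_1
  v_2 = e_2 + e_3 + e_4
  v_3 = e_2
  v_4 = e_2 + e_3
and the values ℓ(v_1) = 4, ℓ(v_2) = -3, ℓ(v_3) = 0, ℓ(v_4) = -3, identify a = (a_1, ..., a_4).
a = (4, 0, -3, 0)

Write a = (a_1, ..., a_4) in the standard basis. For each basis vector v_i, ℓ(v_i) = <v_i, a> is a linear equation in the a_j's. Collect the n equations into a matrix system V a = ℓ, where row i of V is v_i (expressed in the standard basis). Since V is invertible (lower-triangular with 1s on the diagonal, up to permutation), solve by back-substitution:
  V =
[[1, 0, 0, 0],
 [0, 1, 1, 1],
 [0, 1, 0, 0],
 [0, 1, 1, 0]]
  V a = (4, -3, 0, -3)
Solving gives a = (4, 0, -3, 0).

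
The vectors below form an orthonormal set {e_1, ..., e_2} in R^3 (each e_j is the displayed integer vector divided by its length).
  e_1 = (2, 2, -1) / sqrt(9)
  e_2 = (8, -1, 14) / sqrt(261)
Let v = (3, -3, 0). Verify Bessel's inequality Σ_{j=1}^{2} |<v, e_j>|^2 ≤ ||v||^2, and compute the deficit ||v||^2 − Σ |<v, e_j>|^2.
Σ |<v, e_j>|^2 = 81/29; ||v||^2 = 18; deficit = 441/29

Write each e_j = u_j / sqrt(<u_j, u_j>) where u_j is the displayed integer vector. Then <v, e_j> = <v, u_j> / sqrt(<u_j, u_j>), so |<v, e_j>|^2 = <v, u_j>^2 / <u_j, u_j>.
Coefficients: <v, e_1> = 0/sqrt(9), <v, e_2> = 27/sqrt(261).
Square and sum: Σ |<v, e_j>|^2 = 81/29.
Compute ||v||^2 = v·v = 18.
Deficit = 18 − 81/29 = 441/29 ≥ 0, confirming Bessel's inequality. (The deficit equals ||v − Σ <v,e_j> e_j||^2, the squared distance from v to span{e_j}.)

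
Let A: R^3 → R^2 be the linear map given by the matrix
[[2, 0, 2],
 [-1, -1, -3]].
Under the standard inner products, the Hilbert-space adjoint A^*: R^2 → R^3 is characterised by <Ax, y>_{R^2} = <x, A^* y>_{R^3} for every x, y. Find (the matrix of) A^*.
A^* = A^T =
[[2, -1],
 [0, -1],
 [2, -3]]

For real matrices with standard dot products, the defining identity <Ax, y> = <x, A^* y> gives (Ax)^T y = x^T (A^*) y, i.e. x^T A^T y = x^T (A^*) y. Since this holds for all x, y, we must have A^* = A^T. Therefore
A^* =
[[2, -1],
 [0, -1],
 [2, -3]].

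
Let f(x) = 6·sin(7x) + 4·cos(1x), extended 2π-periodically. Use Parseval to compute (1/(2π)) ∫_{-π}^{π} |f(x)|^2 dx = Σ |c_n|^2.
Σ |c_n|^2 = 26

Expand |f|^2 and use orthogonality of {sin(nx), cos(mx)} on [-π, π]:
  ∫_{-π}^{π} sin(nx)^2 dx = π, ∫ cos(mx)^2 dx = π, and cross terms integrate to 0.
So ∫_{-π}^{π} f(x)^2 dx = 6^2 · π + 4^2 · π = (36 + 16)π.
Divide by 2π: (36 + 16)/2 = 26.
By Parseval, this equals Σ |c_n|^2.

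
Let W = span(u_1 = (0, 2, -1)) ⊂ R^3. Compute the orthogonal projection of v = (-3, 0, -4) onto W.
proj_W(v) = (0, 8/5, -4/5)

Set up U = [u_1 | ... | u_1] ∈ R^(3×1). The projector onto W = col(U) is P = U (U^T U)^(-1) U^T.
Compute U^T U =
  [5],
and U^T v = (4).
Solve U^T U · c = U^T v for the coefficients: c = (4/5). The projection is proj_W(v) = U c.
Check: (v - proj_W(v)) · u_1 = 0  (should be 0).
Result: proj_W(v) = (0, 8/5, -4/5).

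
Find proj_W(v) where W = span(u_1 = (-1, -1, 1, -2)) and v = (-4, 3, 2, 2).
proj_W(v) = (1/7, 1/7, -1/7, 2/7)

Set up U = [u_1 | ... | u_1] ∈ R^(4×1). The projector onto W = col(U) is P = U (U^T U)^(-1) U^T.
Compute U^T U =
  [7],
and U^T v = (-1).
Solve U^T U · c = U^T v for the coefficients: c = (-1/7). The projection is proj_W(v) = U c.
Check: (v - proj_W(v)) · u_1 = 0  (should be 0).
Result: proj_W(v) = (1/7, 1/7, -1/7, 2/7).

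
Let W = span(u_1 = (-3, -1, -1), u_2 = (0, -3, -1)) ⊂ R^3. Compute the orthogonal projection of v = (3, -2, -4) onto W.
proj_W(v) = (105/47, -148/47, -26/47)

Set up U = [u_1 | ... | u_2] ∈ R^(3×2). The projector onto W = col(U) is P = U (U^T U)^(-1) U^T.
Compute U^T U =
  [11, 4]
  [4, 10],
and U^T v = (-3, 10).
Solve U^T U · c = U^T v for the coefficients: c = (-35/47, 61/47). The projection is proj_W(v) = U c.
Check: (v - proj_W(v)) · u_1 = 0  (should be 0).
Check: (v - proj_W(v)) · u_2 = 0  (should be 0).
Result: proj_W(v) = (105/47, -148/47, -26/47).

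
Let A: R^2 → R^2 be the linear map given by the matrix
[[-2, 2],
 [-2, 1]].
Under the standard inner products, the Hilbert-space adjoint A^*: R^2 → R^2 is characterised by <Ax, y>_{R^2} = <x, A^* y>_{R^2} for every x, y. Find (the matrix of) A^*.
A^* = A^T =
[[-2, -2],
 [2, 1]]

For real matrices with standard dot products, the defining identity <Ax, y> = <x, A^* y> gives (Ax)^T y = x^T (A^*) y, i.e. x^T A^T y = x^T (A^*) y. Since this holds for all x, y, we must have A^* = A^T. Therefore
A^* =
[[-2, -2],
 [2, 1]].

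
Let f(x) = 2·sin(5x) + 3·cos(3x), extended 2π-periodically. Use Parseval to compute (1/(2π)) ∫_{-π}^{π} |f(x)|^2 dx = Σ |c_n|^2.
Σ |c_n|^2 = 13/2

Expand |f|^2 and use orthogonality of {sin(nx), cos(mx)} on [-π, π]:
  ∫_{-π}^{π} sin(nx)^2 dx = π, ∫ cos(mx)^2 dx = π, and cross terms integrate to 0.
So ∫_{-π}^{π} f(x)^2 dx = 2^2 · π + 3^2 · π = (4 + 9)π.
Divide by 2π: (4 + 9)/2 = 13/2.
By Parseval, this equals Σ |c_n|^2.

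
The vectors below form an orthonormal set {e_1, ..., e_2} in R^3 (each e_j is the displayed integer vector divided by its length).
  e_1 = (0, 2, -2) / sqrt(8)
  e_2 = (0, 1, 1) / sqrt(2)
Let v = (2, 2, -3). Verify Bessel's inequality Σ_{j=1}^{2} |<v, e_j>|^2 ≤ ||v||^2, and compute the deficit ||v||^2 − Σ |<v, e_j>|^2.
Σ |<v, e_j>|^2 = 13; ||v||^2 = 17; deficit = 4

Write each e_j = u_j / sqrt(<u_j, u_j>) where u_j is the displayed integer vector. Then <v, e_j> = <v, u_j> / sqrt(<u_j, u_j>), so |<v, e_j>|^2 = <v, u_j>^2 / <u_j, u_j>.
Coefficients: <v, e_1> = 10/sqrt(8), <v, e_2> = -1/sqrt(2).
Square and sum: Σ |<v, e_j>|^2 = 13.
Compute ||v||^2 = v·v = 17.
Deficit = 17 − 13 = 4 ≥ 0, confirming Bessel's inequality. (The deficit equals ||v − Σ <v,e_j> e_j||^2, the squared distance from v to span{e_j}.)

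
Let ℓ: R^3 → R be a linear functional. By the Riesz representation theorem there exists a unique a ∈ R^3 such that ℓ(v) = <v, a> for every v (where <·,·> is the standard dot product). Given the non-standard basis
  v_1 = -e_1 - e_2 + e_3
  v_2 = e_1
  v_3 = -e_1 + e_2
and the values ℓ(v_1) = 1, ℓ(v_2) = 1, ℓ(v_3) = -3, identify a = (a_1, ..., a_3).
a = (1, -2, 0)

Write a = (a_1, ..., a_3) in the standard basis. For each basis vector v_i, ℓ(v_i) = <v_i, a> is a linear equation in the a_j's. Collect the n equations into a matrix system V a = ℓ, where row i of V is v_i (expressed in the standard basis). Since V is invertible (lower-triangular with 1s on the diagonal, up to permutation), solve by back-substitution:
  V =
[[-1, -1, 1],
 [1, 0, 0],
 [-1, 1, 0]]
  V a = (1, 1, -3)
Solving gives a = (1, -2, 0).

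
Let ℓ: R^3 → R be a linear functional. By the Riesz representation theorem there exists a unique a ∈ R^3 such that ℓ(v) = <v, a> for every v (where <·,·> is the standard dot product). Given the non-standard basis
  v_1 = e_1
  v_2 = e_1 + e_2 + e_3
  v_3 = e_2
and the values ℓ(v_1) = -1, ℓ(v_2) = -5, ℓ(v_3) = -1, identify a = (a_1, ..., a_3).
a = (-1, -1, -3)

Write a = (a_1, ..., a_3) in the standard basis. For each basis vector v_i, ℓ(v_i) = <v_i, a> is a linear equation in the a_j's. Collect the n equations into a matrix system V a = ℓ, where row i of V is v_i (expressed in the standard basis). Since V is invertible (lower-triangular with 1s on the diagonal, up to permutation), solve by back-substitution:
  V =
[[1, 0, 0],
 [1, 1, 1],
 [0, 1, 0]]
  V a = (-1, -5, -1)
Solving gives a = (-1, -1, -3).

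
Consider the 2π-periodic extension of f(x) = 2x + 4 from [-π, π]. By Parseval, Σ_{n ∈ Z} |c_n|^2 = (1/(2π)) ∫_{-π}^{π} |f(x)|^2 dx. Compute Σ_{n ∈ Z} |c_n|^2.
Σ |c_n|^2 = 4π^2/3 + 16

Expand and integrate term by term over [-π, π]:
  ∫ (2x)^2 dx = 4·(2π^3/3); ∫ 2·2·(4)·x dx = 0 (odd integrand); ∫ 4^2 dx = 16·2π.
So (1/(2π)) ∫_{-π}^{π} (2x + 4)^2 dx = 4π^2/3 + 16 = 4π^2/3 + 16.
Parseval ⇒ Σ |c_n|^2 = 4π^2/3 + 16.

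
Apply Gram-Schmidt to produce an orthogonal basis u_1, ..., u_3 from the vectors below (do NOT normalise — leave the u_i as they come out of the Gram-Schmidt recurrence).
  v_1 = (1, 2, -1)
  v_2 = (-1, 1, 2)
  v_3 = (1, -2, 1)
Orthogonal basis:
  u_1 = (1, 2, -1)
  u_2 = (-5/6, 4/3, 11/6)
  u_3 = (10/7, -2/7, 6/7)

Apply the Gram-Schmidt recurrence
  u_1 = v_1
  u_i = v_i − Σ_{j<i} ((v_i · u_j) / (u_j · u_j)) · u_j.

Step by step this gives:
  u_1 = (1, 2, -1)
  u_2 = (-5/6, 4/3, 11/6)
  u_3 = (10/7, -2/7, 6/7)

Orthogonality check:
  u_2 · u_1 = 0 (should be 0)
  u_3 · u_1 = 0 (should be 0)
  u_3 · u_2 = 0 (should be 0)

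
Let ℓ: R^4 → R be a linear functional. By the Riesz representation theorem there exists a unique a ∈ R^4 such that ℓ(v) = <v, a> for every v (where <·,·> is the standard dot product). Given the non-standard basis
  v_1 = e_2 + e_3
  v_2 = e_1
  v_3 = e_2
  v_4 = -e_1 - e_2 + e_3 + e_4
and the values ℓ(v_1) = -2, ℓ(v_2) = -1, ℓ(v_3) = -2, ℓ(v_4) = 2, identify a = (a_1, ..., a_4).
a = (-1, -2, 0, -1)

Write a = (a_1, ..., a_4) in the standard basis. For each basis vector v_i, ℓ(v_i) = <v_i, a> is a linear equation in the a_j's. Collect the n equations into a matrix system V a = ℓ, where row i of V is v_i (expressed in the standard basis). Since V is invertible (lower-triangular with 1s on the diagonal, up to permutation), solve by back-substitution:
  V =
[[0, 1, 1, 0],
 [1, 0, 0, 0],
 [0, 1, 0, 0],
 [-1, -1, 1, 1]]
  V a = (-2, -1, -2, 2)
Solving gives a = (-1, -2, 0, -1).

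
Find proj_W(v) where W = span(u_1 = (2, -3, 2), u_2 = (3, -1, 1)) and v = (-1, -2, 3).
proj_W(v) = (-26/33, -94/33, 50/33)

Set up U = [u_1 | ... | u_2] ∈ R^(3×2). The projector onto W = col(U) is P = U (U^T U)^(-1) U^T.
Compute U^T U =
  [17, 11]
  [11, 11],
and U^T v = (10, 2).
Solve U^T U · c = U^T v for the coefficients: c = (4/3, -38/33). The projection is proj_W(v) = U c.
Check: (v - proj_W(v)) · u_1 = 0  (should be 0).
Check: (v - proj_W(v)) · u_2 = 0  (should be 0).
Result: proj_W(v) = (-26/33, -94/33, 50/33).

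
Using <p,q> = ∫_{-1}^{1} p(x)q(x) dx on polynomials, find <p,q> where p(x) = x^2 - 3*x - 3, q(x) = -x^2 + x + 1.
<p,q> = -86/15

Expand the product: p(x)·q(x) = -x^4 + 4*x^3 + x^2 - 6*x - 3.
∫_{-1}^{1} of each monomial x^k gives [2/(k+1) if k even, 0 if k odd]. Integrating term-by-term (or equivalently evaluating the antiderivative F(x) = -x^5/5 + x^4 + x^3/3 - 3*x^2 - 3*x at the endpoints):
  F(1) − F(−1) = -73/15 − (13/15) = -86/15.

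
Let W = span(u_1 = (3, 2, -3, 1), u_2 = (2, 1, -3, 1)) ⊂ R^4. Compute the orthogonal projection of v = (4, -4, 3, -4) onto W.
proj_W(v) = (-3/7, 3/7, 18/7, -6/7)

Set up U = [u_1 | ... | u_2] ∈ R^(4×2). The projector onto W = col(U) is P = U (U^T U)^(-1) U^T.
Compute U^T U =
  [23, 18]
  [18, 15],
and U^T v = (-9, -9).
Solve U^T U · c = U^T v for the coefficients: c = (9/7, -15/7). The projection is proj_W(v) = U c.
Check: (v - proj_W(v)) · u_1 = 0  (should be 0).
Check: (v - proj_W(v)) · u_2 = 0  (should be 0).
Result: proj_W(v) = (-3/7, 3/7, 18/7, -6/7).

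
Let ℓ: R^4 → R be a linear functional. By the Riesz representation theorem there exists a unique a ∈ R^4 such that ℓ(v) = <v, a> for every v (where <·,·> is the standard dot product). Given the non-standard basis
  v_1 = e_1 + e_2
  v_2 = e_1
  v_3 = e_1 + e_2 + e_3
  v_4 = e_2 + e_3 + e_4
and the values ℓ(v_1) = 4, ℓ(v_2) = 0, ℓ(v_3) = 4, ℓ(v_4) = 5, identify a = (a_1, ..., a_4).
a = (0, 4, 0, 1)

Write a = (a_1, ..., a_4) in the standard basis. For each basis vector v_i, ℓ(v_i) = <v_i, a> is a linear equation in the a_j's. Collect the n equations into a matrix system V a = ℓ, where row i of V is v_i (expressed in the standard basis). Since V is invertible (lower-triangular with 1s on the diagonal, up to permutation), solve by back-substitution:
  V =
[[1, 1, 0, 0],
 [1, 0, 0, 0],
 [1, 1, 1, 0],
 [0, 1, 1, 1]]
  V a = (4, 0, 4, 5)
Solving gives a = (0, 4, 0, 1).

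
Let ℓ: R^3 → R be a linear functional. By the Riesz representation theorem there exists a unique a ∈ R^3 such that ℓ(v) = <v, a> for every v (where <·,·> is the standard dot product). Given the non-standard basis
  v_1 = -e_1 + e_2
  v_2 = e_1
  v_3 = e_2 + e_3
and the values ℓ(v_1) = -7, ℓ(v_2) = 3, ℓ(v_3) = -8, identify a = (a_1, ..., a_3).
a = (3, -4, -4)

Write a = (a_1, ..., a_3) in the standard basis. For each basis vector v_i, ℓ(v_i) = <v_i, a> is a linear equation in the a_j's. Collect the n equations into a matrix system V a = ℓ, where row i of V is v_i (expressed in the standard basis). Since V is invertible (lower-triangular with 1s on the diagonal, up to permutation), solve by back-substitution:
  V =
[[-1, 1, 0],
 [1, 0, 0],
 [0, 1, 1]]
  V a = (-7, 3, -8)
Solving gives a = (3, -4, -4).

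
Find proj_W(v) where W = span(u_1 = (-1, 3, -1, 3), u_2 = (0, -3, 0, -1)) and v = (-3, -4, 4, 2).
proj_W(v) = (-25/28, -99/28, -25/28, 17/28)

Set up U = [u_1 | ... | u_2] ∈ R^(4×2). The projector onto W = col(U) is P = U (U^T U)^(-1) U^T.
Compute U^T U =
  [20, -12]
  [-12, 10],
and U^T v = (-7, 10).
Solve U^T U · c = U^T v for the coefficients: c = (25/28, 29/14). The projection is proj_W(v) = U c.
Check: (v - proj_W(v)) · u_1 = 0  (should be 0).
Check: (v - proj_W(v)) · u_2 = 0  (should be 0).
Result: proj_W(v) = (-25/28, -99/28, -25/28, 17/28).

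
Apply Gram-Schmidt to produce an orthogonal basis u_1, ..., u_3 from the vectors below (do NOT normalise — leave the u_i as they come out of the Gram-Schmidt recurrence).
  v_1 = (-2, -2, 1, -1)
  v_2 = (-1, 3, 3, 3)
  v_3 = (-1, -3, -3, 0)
Orthogonal basis:
  u_1 = (-2, -2, 1, -1)
  u_2 = (-9/5, 11/5, 17/5, 13/5)
  u_3 = (-45/44, -3/4, -69/44, 87/44)

Apply the Gram-Schmidt recurrence
  u_1 = v_1
  u_i = v_i − Σ_{j<i} ((v_i · u_j) / (u_j · u_j)) · u_j.

Step by step this gives:
  u_1 = (-2, -2, 1, -1)
  u_2 = (-9/5, 11/5, 17/5, 13/5)
  u_3 = (-45/44, -3/4, -69/44, 87/44)

Orthogonality check:
  u_2 · u_1 = 0 (should be 0)
  u_3 · u_1 = 0 (should be 0)
  u_3 · u_2 = 0 (should be 0)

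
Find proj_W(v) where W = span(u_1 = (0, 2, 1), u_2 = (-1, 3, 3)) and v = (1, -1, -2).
proj_W(v) = (1, -1, -2)

Set up U = [u_1 | ... | u_2] ∈ R^(3×2). The projector onto W = col(U) is P = U (U^T U)^(-1) U^T.
Compute U^T U =
  [5, 9]
  [9, 19],
and U^T v = (-4, -10).
Solve U^T U · c = U^T v for the coefficients: c = (1, -1). The projection is proj_W(v) = U c.
Check: (v - proj_W(v)) · u_1 = 0  (should be 0).
Check: (v - proj_W(v)) · u_2 = 0  (should be 0).
Result: proj_W(v) = (1, -1, -2).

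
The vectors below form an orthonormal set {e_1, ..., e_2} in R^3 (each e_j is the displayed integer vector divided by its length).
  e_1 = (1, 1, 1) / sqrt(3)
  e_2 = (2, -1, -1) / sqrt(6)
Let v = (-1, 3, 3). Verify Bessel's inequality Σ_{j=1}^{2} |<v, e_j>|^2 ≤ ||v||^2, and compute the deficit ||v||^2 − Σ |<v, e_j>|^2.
Σ |<v, e_j>|^2 = 19; ||v||^2 = 19; deficit = 0

Write each e_j = u_j / sqrt(<u_j, u_j>) where u_j is the displayed integer vector. Then <v, e_j> = <v, u_j> / sqrt(<u_j, u_j>), so |<v, e_j>|^2 = <v, u_j>^2 / <u_j, u_j>.
Coefficients: <v, e_1> = 5/sqrt(3), <v, e_2> = -8/sqrt(6).
Square and sum: Σ |<v, e_j>|^2 = 19.
Compute ||v||^2 = v·v = 19.
Deficit = 19 − 19 = 0 ≥ 0, confirming Bessel's inequality. (The deficit equals ||v − Σ <v,e_j> e_j||^2, the squared distance from v to span{e_j}.)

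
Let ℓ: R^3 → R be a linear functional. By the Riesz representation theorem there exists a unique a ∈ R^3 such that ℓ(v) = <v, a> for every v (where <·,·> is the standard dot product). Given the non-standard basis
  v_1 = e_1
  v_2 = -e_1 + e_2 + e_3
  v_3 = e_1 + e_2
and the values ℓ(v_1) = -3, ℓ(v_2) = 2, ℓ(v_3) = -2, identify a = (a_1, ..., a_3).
a = (-3, 1, -2)

Write a = (a_1, ..., a_3) in the standard basis. For each basis vector v_i, ℓ(v_i) = <v_i, a> is a linear equation in the a_j's. Collect the n equations into a matrix system V a = ℓ, where row i of V is v_i (expressed in the standard basis). Since V is invertible (lower-triangular with 1s on the diagonal, up to permutation), solve by back-substitution:
  V =
[[1, 0, 0],
 [-1, 1, 1],
 [1, 1, 0]]
  V a = (-3, 2, -2)
Solving gives a = (-3, 1, -2).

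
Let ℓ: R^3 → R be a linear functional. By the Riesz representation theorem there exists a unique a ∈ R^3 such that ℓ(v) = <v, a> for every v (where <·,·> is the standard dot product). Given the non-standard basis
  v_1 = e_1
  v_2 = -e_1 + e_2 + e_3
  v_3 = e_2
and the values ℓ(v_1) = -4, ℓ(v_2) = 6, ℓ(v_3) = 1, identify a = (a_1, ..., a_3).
a = (-4, 1, 1)

Write a = (a_1, ..., a_3) in the standard basis. For each basis vector v_i, ℓ(v_i) = <v_i, a> is a linear equation in the a_j's. Collect the n equations into a matrix system V a = ℓ, where row i of V is v_i (expressed in the standard basis). Since V is invertible (lower-triangular with 1s on the diagonal, up to permutation), solve by back-substitution:
  V =
[[1, 0, 0],
 [-1, 1, 1],
 [0, 1, 0]]
  V a = (-4, 6, 1)
Solving gives a = (-4, 1, 1).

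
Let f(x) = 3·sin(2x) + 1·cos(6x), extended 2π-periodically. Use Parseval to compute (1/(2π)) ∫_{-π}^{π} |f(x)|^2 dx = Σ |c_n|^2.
Σ |c_n|^2 = 5

Expand |f|^2 and use orthogonality of {sin(nx), cos(mx)} on [-π, π]:
  ∫_{-π}^{π} sin(nx)^2 dx = π, ∫ cos(mx)^2 dx = π, and cross terms integrate to 0.
So ∫_{-π}^{π} f(x)^2 dx = 3^2 · π + 1^2 · π = (9 + 1)π.
Divide by 2π: (9 + 1)/2 = 5.
By Parseval, this equals Σ |c_n|^2.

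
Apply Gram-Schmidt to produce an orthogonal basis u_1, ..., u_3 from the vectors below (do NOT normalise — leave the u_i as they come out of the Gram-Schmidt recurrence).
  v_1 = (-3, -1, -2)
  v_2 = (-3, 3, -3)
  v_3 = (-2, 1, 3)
Orthogonal basis:
  u_1 = (-3, -1, -2)
  u_2 = (-3/7, 27/7, -9/7)
  u_3 = (-57/26, 19/26, 38/13)

Apply the Gram-Schmidt recurrence
  u_1 = v_1
  u_i = v_i − Σ_{j<i} ((v_i · u_j) / (u_j · u_j)) · u_j.

Step by step this gives:
  u_1 = (-3, -1, -2)
  u_2 = (-3/7, 27/7, -9/7)
  u_3 = (-57/26, 19/26, 38/13)

Orthogonality check:
  u_2 · u_1 = 0 (should be 0)
  u_3 · u_1 = 0 (should be 0)
  u_3 · u_2 = 0 (should be 0)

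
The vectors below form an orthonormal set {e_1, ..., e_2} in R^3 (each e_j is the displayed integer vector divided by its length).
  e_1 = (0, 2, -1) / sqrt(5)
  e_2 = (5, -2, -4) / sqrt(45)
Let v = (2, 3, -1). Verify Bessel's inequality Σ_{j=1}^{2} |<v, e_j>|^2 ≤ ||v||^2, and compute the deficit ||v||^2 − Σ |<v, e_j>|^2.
Σ |<v, e_j>|^2 = 101/9; ||v||^2 = 14; deficit = 25/9

Write each e_j = u_j / sqrt(<u_j, u_j>) where u_j is the displayed integer vector. Then <v, e_j> = <v, u_j> / sqrt(<u_j, u_j>), so |<v, e_j>|^2 = <v, u_j>^2 / <u_j, u_j>.
Coefficients: <v, e_1> = 7/sqrt(5), <v, e_2> = 8/sqrt(45).
Square and sum: Σ |<v, e_j>|^2 = 101/9.
Compute ||v||^2 = v·v = 14.
Deficit = 14 − 101/9 = 25/9 ≥ 0, confirming Bessel's inequality. (The deficit equals ||v − Σ <v,e_j> e_j||^2, the squared distance from v to span{e_j}.)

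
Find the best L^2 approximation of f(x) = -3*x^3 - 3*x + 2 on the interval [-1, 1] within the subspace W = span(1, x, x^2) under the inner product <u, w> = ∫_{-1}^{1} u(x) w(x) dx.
g(x) = 2 - 24*x/5

The best approximation g ∈ W is the orthogonal projection of f onto W. Writing g = a_0 + a_1 x + a_2 x^2, the coefficients solve the normal equations G · a = b where
  G_{ij} = <φ_i, φ_j> and b_i = <f, φ_i>, with φ_0 = 1, φ_1 = x, φ_2 = x^2.
G =
  [2, 0, 2/3]
  [0, 2/3, 0]
  [2/3, 0, 2/5],
b = (4, -16/5, 4/3).
Solving gives a_0 = 2, a_1 = -24/5, a_2 = 0, so
  g(x) = 2 - 24*x/5.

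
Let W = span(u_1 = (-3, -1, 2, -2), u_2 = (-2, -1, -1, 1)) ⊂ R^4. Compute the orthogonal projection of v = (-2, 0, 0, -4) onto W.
proj_W(v) = (-70/39, -56/117, 238/117, -238/117)

Set up U = [u_1 | ... | u_2] ∈ R^(4×2). The projector onto W = col(U) is P = U (U^T U)^(-1) U^T.
Compute U^T U =
  [18, 3]
  [3, 7],
and U^T v = (14, 0).
Solve U^T U · c = U^T v for the coefficients: c = (98/117, -14/39). The projection is proj_W(v) = U c.
Check: (v - proj_W(v)) · u_1 = 0  (should be 0).
Check: (v - proj_W(v)) · u_2 = 0  (should be 0).
Result: proj_W(v) = (-70/39, -56/117, 238/117, -238/117).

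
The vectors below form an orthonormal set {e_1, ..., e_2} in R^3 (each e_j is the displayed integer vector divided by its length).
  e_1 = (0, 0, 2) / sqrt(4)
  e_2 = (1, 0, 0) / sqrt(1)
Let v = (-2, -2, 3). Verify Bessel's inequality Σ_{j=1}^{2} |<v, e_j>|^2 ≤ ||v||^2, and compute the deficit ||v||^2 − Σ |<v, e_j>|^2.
Σ |<v, e_j>|^2 = 13; ||v||^2 = 17; deficit = 4

Write each e_j = u_j / sqrt(<u_j, u_j>) where u_j is the displayed integer vector. Then <v, e_j> = <v, u_j> / sqrt(<u_j, u_j>), so |<v, e_j>|^2 = <v, u_j>^2 / <u_j, u_j>.
Coefficients: <v, e_1> = 6/sqrt(4), <v, e_2> = -2/sqrt(1).
Square and sum: Σ |<v, e_j>|^2 = 13.
Compute ||v||^2 = v·v = 17.
Deficit = 17 − 13 = 4 ≥ 0, confirming Bessel's inequality. (The deficit equals ||v − Σ <v,e_j> e_j||^2, the squared distance from v to span{e_j}.)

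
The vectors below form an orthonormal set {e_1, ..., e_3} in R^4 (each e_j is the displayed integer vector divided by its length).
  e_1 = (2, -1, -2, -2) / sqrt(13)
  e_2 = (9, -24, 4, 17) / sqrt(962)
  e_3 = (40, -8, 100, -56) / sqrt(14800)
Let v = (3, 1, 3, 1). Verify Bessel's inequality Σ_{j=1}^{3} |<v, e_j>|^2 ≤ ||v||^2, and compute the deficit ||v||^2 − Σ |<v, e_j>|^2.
Σ |<v, e_j>|^2 = 258/25; ||v||^2 = 20; deficit = 242/25

Write each e_j = u_j / sqrt(<u_j, u_j>) where u_j is the displayed integer vector. Then <v, e_j> = <v, u_j> / sqrt(<u_j, u_j>), so |<v, e_j>|^2 = <v, u_j>^2 / <u_j, u_j>.
Coefficients: <v, e_1> = -3/sqrt(13), <v, e_2> = 32/sqrt(962), <v, e_3> = 356/sqrt(14800).
Square and sum: Σ |<v, e_j>|^2 = 258/25.
Compute ||v||^2 = v·v = 20.
Deficit = 20 − 258/25 = 242/25 ≥ 0, confirming Bessel's inequality. (The deficit equals ||v − Σ <v,e_j> e_j||^2, the squared distance from v to span{e_j}.)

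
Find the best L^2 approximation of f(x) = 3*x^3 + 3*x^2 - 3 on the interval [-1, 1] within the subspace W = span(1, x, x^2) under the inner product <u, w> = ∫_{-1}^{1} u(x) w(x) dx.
g(x) = 3*x^2 + 9*x/5 - 3

The best approximation g ∈ W is the orthogonal projection of f onto W. Writing g = a_0 + a_1 x + a_2 x^2, the coefficients solve the normal equations G · a = b where
  G_{ij} = <φ_i, φ_j> and b_i = <f, φ_i>, with φ_0 = 1, φ_1 = x, φ_2 = x^2.
G =
  [2, 0, 2/3]
  [0, 2/3, 0]
  [2/3, 0, 2/5],
b = (-4, 6/5, -4/5).
Solving gives a_0 = -3, a_1 = 9/5, a_2 = 3, so
  g(x) = 3*x^2 + 9*x/5 - 3.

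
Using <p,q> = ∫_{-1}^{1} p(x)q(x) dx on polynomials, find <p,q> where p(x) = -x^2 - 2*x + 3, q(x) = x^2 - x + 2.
<p,q> = 68/5

Expand the product: p(x)·q(x) = -x^4 - x^3 + 3*x^2 - 7*x + 6.
∫_{-1}^{1} of each monomial x^k gives [2/(k+1) if k even, 0 if k odd]. Integrating term-by-term (or equivalently evaluating the antiderivative F(x) = -x^5/5 - x^4/4 + x^3 - 7*x^2/2 + 6*x at the endpoints):
  F(1) − F(−1) = 61/20 − (-211/20) = 68/5.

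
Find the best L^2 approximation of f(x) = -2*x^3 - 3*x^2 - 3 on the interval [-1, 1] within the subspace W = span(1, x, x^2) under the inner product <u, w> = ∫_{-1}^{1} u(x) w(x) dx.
g(x) = -3*x^2 - 6*x/5 - 3

The best approximation g ∈ W is the orthogonal projection of f onto W. Writing g = a_0 + a_1 x + a_2 x^2, the coefficients solve the normal equations G · a = b where
  G_{ij} = <φ_i, φ_j> and b_i = <f, φ_i>, with φ_0 = 1, φ_1 = x, φ_2 = x^2.
G =
  [2, 0, 2/3]
  [0, 2/3, 0]
  [2/3, 0, 2/5],
b = (-8, -4/5, -16/5).
Solving gives a_0 = -3, a_1 = -6/5, a_2 = -3, so
  g(x) = -3*x^2 - 6*x/5 - 3.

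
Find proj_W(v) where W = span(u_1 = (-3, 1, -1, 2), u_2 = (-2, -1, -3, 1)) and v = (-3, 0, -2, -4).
proj_W(v) = (-3/5, -1, -47/25, 4/25)

Set up U = [u_1 | ... | u_2] ∈ R^(4×2). The projector onto W = col(U) is P = U (U^T U)^(-1) U^T.
Compute U^T U =
  [15, 10]
  [10, 15],
and U^T v = (3, 8).
Solve U^T U · c = U^T v for the coefficients: c = (-7/25, 18/25). The projection is proj_W(v) = U c.
Check: (v - proj_W(v)) · u_1 = 0  (should be 0).
Check: (v - proj_W(v)) · u_2 = 0  (should be 0).
Result: proj_W(v) = (-3/5, -1, -47/25, 4/25).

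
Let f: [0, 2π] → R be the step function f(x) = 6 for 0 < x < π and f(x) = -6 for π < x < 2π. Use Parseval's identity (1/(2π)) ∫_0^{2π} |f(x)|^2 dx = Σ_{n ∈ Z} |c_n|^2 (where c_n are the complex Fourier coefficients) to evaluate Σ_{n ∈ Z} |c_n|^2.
Σ |c_n|^2 = 36

Parseval equates the L^2 energy of f (normalised by 1/(2π)) with the ℓ^2 sum of its Fourier coefficients: (1/(2π)) ∫_0^{2π} |f|^2 = Σ |c_n|^2.
Compute the left side: (1/(2π)) [∫_0^π 6^2 dx + ∫_π^{2π} (-6)^2 dx] = (1/(2π)) · (36π + 36π) = (36 + 36)/2 = 36.
So Σ_{n ∈ Z} |c_n|^2 = 36.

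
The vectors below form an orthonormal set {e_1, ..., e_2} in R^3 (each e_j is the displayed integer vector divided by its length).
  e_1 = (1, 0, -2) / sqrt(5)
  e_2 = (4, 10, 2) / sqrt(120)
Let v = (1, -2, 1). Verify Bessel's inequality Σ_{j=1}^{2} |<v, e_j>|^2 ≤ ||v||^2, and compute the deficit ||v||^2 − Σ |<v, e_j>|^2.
Σ |<v, e_j>|^2 = 11/6; ||v||^2 = 6; deficit = 25/6

Write each e_j = u_j / sqrt(<u_j, u_j>) where u_j is the displayed integer vector. Then <v, e_j> = <v, u_j> / sqrt(<u_j, u_j>), so |<v, e_j>|^2 = <v, u_j>^2 / <u_j, u_j>.
Coefficients: <v, e_1> = -1/sqrt(5), <v, e_2> = -14/sqrt(120).
Square and sum: Σ |<v, e_j>|^2 = 11/6.
Compute ||v||^2 = v·v = 6.
Deficit = 6 − 11/6 = 25/6 ≥ 0, confirming Bessel's inequality. (The deficit equals ||v − Σ <v,e_j> e_j||^2, the squared distance from v to span{e_j}.)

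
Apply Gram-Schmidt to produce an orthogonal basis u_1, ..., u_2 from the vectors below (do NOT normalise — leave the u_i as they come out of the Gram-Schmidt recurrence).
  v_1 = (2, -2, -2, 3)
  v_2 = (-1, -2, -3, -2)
Orthogonal basis:
  u_1 = (2, -2, -2, 3)
  u_2 = (-25/21, -38/21, -59/21, -16/7)

Apply the Gram-Schmidt recurrence
  u_1 = v_1
  u_i = v_i − Σ_{j<i} ((v_i · u_j) / (u_j · u_j)) · u_j.

Step by step this gives:
  u_1 = (2, -2, -2, 3)
  u_2 = (-25/21, -38/21, -59/21, -16/7)

Orthogonality check:
  u_2 · u_1 = 0 (should be 0)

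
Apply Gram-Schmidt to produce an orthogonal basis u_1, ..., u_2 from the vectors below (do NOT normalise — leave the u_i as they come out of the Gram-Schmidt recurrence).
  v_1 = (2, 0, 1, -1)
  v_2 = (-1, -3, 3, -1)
Orthogonal basis:
  u_1 = (2, 0, 1, -1)
  u_2 = (-5/3, -3, 8/3, -2/3)

Apply the Gram-Schmidt recurrence
  u_1 = v_1
  u_i = v_i − Σ_{j<i} ((v_i · u_j) / (u_j · u_j)) · u_j.

Step by step this gives:
  u_1 = (2, 0, 1, -1)
  u_2 = (-5/3, -3, 8/3, -2/3)

Orthogonality check:
  u_2 · u_1 = 0 (should be 0)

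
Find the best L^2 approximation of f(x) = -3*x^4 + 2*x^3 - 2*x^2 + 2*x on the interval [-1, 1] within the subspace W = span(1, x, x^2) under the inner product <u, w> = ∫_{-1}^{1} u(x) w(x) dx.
g(x) = -32*x^2/7 + 16*x/5 + 9/35

The best approximation g ∈ W is the orthogonal projection of f onto W. Writing g = a_0 + a_1 x + a_2 x^2, the coefficients solve the normal equations G · a = b where
  G_{ij} = <φ_i, φ_j> and b_i = <f, φ_i>, with φ_0 = 1, φ_1 = x, φ_2 = x^2.
G =
  [2, 0, 2/3]
  [0, 2/3, 0]
  [2/3, 0, 2/5],
b = (-38/15, 32/15, -58/35).
Solving gives a_0 = 9/35, a_1 = 16/5, a_2 = -32/7, so
  g(x) = -32*x^2/7 + 16*x/5 + 9/35.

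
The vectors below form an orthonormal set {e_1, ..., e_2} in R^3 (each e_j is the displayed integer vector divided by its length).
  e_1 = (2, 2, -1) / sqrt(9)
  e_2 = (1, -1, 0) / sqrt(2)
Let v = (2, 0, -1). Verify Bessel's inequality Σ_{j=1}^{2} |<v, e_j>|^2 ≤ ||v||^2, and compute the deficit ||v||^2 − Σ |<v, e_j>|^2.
Σ |<v, e_j>|^2 = 43/9; ||v||^2 = 5; deficit = 2/9

Write each e_j = u_j / sqrt(<u_j, u_j>) where u_j is the displayed integer vector. Then <v, e_j> = <v, u_j> / sqrt(<u_j, u_j>), so |<v, e_j>|^2 = <v, u_j>^2 / <u_j, u_j>.
Coefficients: <v, e_1> = 5/sqrt(9), <v, e_2> = 2/sqrt(2).
Square and sum: Σ |<v, e_j>|^2 = 43/9.
Compute ||v||^2 = v·v = 5.
Deficit = 5 − 43/9 = 2/9 ≥ 0, confirming Bessel's inequality. (The deficit equals ||v − Σ <v,e_j> e_j||^2, the squared distance from v to span{e_j}.)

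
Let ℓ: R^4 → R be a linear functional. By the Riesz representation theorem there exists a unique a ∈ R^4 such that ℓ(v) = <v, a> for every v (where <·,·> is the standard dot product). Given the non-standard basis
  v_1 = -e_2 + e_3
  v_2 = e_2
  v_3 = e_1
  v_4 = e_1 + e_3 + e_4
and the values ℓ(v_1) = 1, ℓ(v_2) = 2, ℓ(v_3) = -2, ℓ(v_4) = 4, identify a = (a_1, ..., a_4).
a = (-2, 2, 3, 3)

Write a = (a_1, ..., a_4) in the standard basis. For each basis vector v_i, ℓ(v_i) = <v_i, a> is a linear equation in the a_j's. Collect the n equations into a matrix system V a = ℓ, where row i of V is v_i (expressed in the standard basis). Since V is invertible (lower-triangular with 1s on the diagonal, up to permutation), solve by back-substitution:
  V =
[[0, -1, 1, 0],
 [0, 1, 0, 0],
 [1, 0, 0, 0],
 [1, 0, 1, 1]]
  V a = (1, 2, -2, 4)
Solving gives a = (-2, 2, 3, 3).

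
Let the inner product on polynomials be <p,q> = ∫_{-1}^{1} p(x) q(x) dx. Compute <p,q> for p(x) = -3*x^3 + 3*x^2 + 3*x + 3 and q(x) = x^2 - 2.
<p,q> = -64/5

Expand the product: p(x)·q(x) = -3*x^5 + 3*x^4 + 9*x^3 - 3*x^2 - 6*x - 6.
∫_{-1}^{1} of each monomial x^k gives [2/(k+1) if k even, 0 if k odd]. Integrating term-by-term (or equivalently evaluating the antiderivative F(x) = -x^6/2 + 3*x^5/5 + 9*x^4/4 - x^3 - 3*x^2 - 6*x at the endpoints):
  F(1) − F(−1) = -153/20 − (103/20) = -64/5.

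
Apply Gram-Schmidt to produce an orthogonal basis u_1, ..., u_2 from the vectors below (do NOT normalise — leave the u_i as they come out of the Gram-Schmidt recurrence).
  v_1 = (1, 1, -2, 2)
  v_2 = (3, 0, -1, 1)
Orthogonal basis:
  u_1 = (1, 1, -2, 2)
  u_2 = (23/10, -7/10, 2/5, -2/5)

Apply the Gram-Schmidt recurrence
  u_1 = v_1
  u_i = v_i − Σ_{j<i} ((v_i · u_j) / (u_j · u_j)) · u_j.

Step by step this gives:
  u_1 = (1, 1, -2, 2)
  u_2 = (23/10, -7/10, 2/5, -2/5)

Orthogonality check:
  u_2 · u_1 = 0 (should be 0)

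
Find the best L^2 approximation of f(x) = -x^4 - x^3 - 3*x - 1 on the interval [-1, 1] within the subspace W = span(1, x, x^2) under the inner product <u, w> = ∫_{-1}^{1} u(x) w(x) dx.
g(x) = -6*x^2/7 - 18*x/5 - 32/35

The best approximation g ∈ W is the orthogonal projection of f onto W. Writing g = a_0 + a_1 x + a_2 x^2, the coefficients solve the normal equations G · a = b where
  G_{ij} = <φ_i, φ_j> and b_i = <f, φ_i>, with φ_0 = 1, φ_1 = x, φ_2 = x^2.
G =
  [2, 0, 2/3]
  [0, 2/3, 0]
  [2/3, 0, 2/5],
b = (-12/5, -12/5, -20/21).
Solving gives a_0 = -32/35, a_1 = -18/5, a_2 = -6/7, so
  g(x) = -6*x^2/7 - 18*x/5 - 32/35.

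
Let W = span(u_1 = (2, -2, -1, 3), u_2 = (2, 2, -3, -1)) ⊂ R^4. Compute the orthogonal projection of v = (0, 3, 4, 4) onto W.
proj_W(v) = (-8/9, -4/3, 14/9, 8/9)

Set up U = [u_1 | ... | u_2] ∈ R^(4×2). The projector onto W = col(U) is P = U (U^T U)^(-1) U^T.
Compute U^T U =
  [18, 0]
  [0, 18],
and U^T v = (2, -10).
Solve U^T U · c = U^T v for the coefficients: c = (1/9, -5/9). The projection is proj_W(v) = U c.
Check: (v - proj_W(v)) · u_1 = 0  (should be 0).
Check: (v - proj_W(v)) · u_2 = 0  (should be 0).
Result: proj_W(v) = (-8/9, -4/3, 14/9, 8/9).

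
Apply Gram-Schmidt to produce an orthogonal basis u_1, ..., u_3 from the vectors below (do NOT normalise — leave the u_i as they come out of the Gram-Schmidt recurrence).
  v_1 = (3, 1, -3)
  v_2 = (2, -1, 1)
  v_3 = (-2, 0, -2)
Orthogonal basis:
  u_1 = (3, 1, -3)
  u_2 = (32/19, -21/19, 25/19)
  u_3 = (-14/55, -63/55, -7/11)

Apply the Gram-Schmidt recurrence
  u_1 = v_1
  u_i = v_i − Σ_{j<i} ((v_i · u_j) / (u_j · u_j)) · u_j.

Step by step this gives:
  u_1 = (3, 1, -3)
  u_2 = (32/19, -21/19, 25/19)
  u_3 = (-14/55, -63/55, -7/11)

Orthogonality check:
  u_2 · u_1 = 0 (should be 0)
  u_3 · u_1 = 0 (should be 0)
  u_3 · u_2 = 0 (should be 0)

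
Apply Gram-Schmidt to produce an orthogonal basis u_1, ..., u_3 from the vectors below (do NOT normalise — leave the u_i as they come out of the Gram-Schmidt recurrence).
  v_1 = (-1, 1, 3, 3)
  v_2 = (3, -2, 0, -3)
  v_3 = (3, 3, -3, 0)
Orthogonal basis:
  u_1 = (-1, 1, 3, 3)
  u_2 = (23/10, -13/10, 21/10, -9/10)
  u_3 = (387/122, 189/61, -66/61, 135/122)

Apply the Gram-Schmidt recurrence
  u_1 = v_1
  u_i = v_i − Σ_{j<i} ((v_i · u_j) / (u_j · u_j)) · u_j.

Step by step this gives:
  u_1 = (-1, 1, 3, 3)
  u_2 = (23/10, -13/10, 21/10, -9/10)
  u_3 = (387/122, 189/61, -66/61, 135/122)

Orthogonality check:
  u_2 · u_1 = 0 (should be 0)
  u_3 · u_1 = 0 (should be 0)
  u_3 · u_2 = 0 (should be 0)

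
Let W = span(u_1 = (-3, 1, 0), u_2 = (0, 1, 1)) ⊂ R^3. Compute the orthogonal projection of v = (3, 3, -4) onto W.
proj_W(v) = (33/19, -15/19, -4/19)

Set up U = [u_1 | ... | u_2] ∈ R^(3×2). The projector onto W = col(U) is P = U (U^T U)^(-1) U^T.
Compute U^T U =
  [10, 1]
  [1, 2],
and U^T v = (-6, -1).
Solve U^T U · c = U^T v for the coefficients: c = (-11/19, -4/19). The projection is proj_W(v) = U c.
Check: (v - proj_W(v)) · u_1 = 0  (should be 0).
Check: (v - proj_W(v)) · u_2 = 0  (should be 0).
Result: proj_W(v) = (33/19, -15/19, -4/19).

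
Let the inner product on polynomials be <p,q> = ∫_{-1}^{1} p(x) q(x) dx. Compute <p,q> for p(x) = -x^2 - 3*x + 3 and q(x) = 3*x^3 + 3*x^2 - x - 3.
<p,q> = -64/5

Expand the product: p(x)·q(x) = -3*x^5 - 12*x^4 + x^3 + 15*x^2 + 6*x - 9.
∫_{-1}^{1} of each monomial x^k gives [2/(k+1) if k even, 0 if k odd]. Integrating term-by-term (or equivalently evaluating the antiderivative F(x) = -x^6/2 - 12*x^5/5 + x^4/4 + 5*x^3 + 3*x^2 - 9*x at the endpoints):
  F(1) − F(−1) = -73/20 − (183/20) = -64/5.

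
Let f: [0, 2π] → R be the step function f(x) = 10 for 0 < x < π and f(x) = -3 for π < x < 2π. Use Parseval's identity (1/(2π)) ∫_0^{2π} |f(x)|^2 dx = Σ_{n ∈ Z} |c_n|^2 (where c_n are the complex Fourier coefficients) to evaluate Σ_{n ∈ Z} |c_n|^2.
Σ |c_n|^2 = 109/2

Parseval equates the L^2 energy of f (normalised by 1/(2π)) with the ℓ^2 sum of its Fourier coefficients: (1/(2π)) ∫_0^{2π} |f|^2 = Σ |c_n|^2.
Compute the left side: (1/(2π)) [∫_0^π 10^2 dx + ∫_π^{2π} (-3)^2 dx] = (1/(2π)) · (100π + 9π) = (100 + 9)/2 = 109/2.
So Σ_{n ∈ Z} |c_n|^2 = 109/2.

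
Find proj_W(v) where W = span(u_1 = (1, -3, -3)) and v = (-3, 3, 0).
proj_W(v) = (-12/19, 36/19, 36/19)

Set up U = [u_1 | ... | u_1] ∈ R^(3×1). The projector onto W = col(U) is P = U (U^T U)^(-1) U^T.
Compute U^T U =
  [19],
and U^T v = (-12).
Solve U^T U · c = U^T v for the coefficients: c = (-12/19). The projection is proj_W(v) = U c.
Check: (v - proj_W(v)) · u_1 = 0  (should be 0).
Result: proj_W(v) = (-12/19, 36/19, 36/19).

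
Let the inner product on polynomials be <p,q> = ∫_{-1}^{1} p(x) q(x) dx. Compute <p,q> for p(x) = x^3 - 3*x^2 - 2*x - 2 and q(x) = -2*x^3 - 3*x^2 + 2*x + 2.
<p,q> = -110/21

Expand the product: p(x)·q(x) = -2*x^6 + 3*x^5 + 15*x^4 + 6*x^3 - 4*x^2 - 8*x - 4.
∫_{-1}^{1} of each monomial x^k gives [2/(k+1) if k even, 0 if k odd]. Integrating term-by-term (or equivalently evaluating the antiderivative F(x) = -2*x^7/7 + x^6/2 + 3*x^5 + 3*x^4/2 - 4*x^3/3 - 4*x^2 - 4*x at the endpoints):
  F(1) − F(−1) = -97/21 − (13/21) = -110/21.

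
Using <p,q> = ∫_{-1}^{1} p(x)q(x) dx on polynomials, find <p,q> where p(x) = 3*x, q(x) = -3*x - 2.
<p,q> = -6

Expand the product: p(x)·q(x) = -9*x^2 - 6*x.
∫_{-1}^{1} of each monomial x^k gives [2/(k+1) if k even, 0 if k odd]. Integrating term-by-term (or equivalently evaluating the antiderivative F(x) = -3*x^3 - 3*x^2 at the endpoints):
  F(1) − F(−1) = -6 − (0) = -6.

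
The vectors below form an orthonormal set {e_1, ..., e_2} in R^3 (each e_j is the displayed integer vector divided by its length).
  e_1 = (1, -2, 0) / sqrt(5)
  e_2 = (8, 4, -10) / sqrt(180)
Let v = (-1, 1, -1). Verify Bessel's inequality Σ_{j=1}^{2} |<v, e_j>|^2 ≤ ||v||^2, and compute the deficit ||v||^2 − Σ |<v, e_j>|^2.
Σ |<v, e_j>|^2 = 2; ||v||^2 = 3; deficit = 1

Write each e_j = u_j / sqrt(<u_j, u_j>) where u_j is the displayed integer vector. Then <v, e_j> = <v, u_j> / sqrt(<u_j, u_j>), so |<v, e_j>|^2 = <v, u_j>^2 / <u_j, u_j>.
Coefficients: <v, e_1> = -3/sqrt(5), <v, e_2> = 6/sqrt(180).
Square and sum: Σ |<v, e_j>|^2 = 2.
Compute ||v||^2 = v·v = 3.
Deficit = 3 − 2 = 1 ≥ 0, confirming Bessel's inequality. (The deficit equals ||v − Σ <v,e_j> e_j||^2, the squared distance from v to span{e_j}.)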